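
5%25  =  5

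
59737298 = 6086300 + 53650998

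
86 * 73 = 6278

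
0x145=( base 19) h2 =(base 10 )325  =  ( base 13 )1c0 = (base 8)505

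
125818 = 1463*86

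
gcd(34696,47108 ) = 4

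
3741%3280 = 461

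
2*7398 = 14796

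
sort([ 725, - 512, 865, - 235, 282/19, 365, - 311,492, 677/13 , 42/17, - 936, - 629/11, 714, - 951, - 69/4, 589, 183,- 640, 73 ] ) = [ - 951, - 936,- 640, - 512, - 311, - 235 ,- 629/11, - 69/4,  42/17, 282/19, 677/13,  73, 183, 365,492  ,  589, 714, 725,865 ]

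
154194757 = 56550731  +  97644026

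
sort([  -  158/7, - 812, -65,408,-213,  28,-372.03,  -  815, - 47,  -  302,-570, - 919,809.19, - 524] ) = [ - 919, -815,-812, - 570, - 524 ,-372.03,- 302, - 213, - 65, - 47, - 158/7, 28,408,  809.19]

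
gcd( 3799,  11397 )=3799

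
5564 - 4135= 1429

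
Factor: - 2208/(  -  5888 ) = 3/8 = 2^(  -  3 )*3^1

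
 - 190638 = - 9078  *21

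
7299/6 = 2433/2 = 1216.50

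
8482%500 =482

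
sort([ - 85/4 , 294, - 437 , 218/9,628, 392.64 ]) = [ - 437, - 85/4,  218/9,  294, 392.64, 628 ]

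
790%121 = 64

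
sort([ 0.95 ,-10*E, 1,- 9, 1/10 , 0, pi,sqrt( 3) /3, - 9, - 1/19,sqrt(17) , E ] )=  [ -10 * E, - 9, -9, - 1/19, 0,  1/10 , sqrt(3 ) /3,0.95,  1,E,  pi,  sqrt( 17 )] 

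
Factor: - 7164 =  - 2^2*3^2*199^1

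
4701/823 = 4701/823 = 5.71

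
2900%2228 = 672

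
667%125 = 42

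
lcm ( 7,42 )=42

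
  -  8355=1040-9395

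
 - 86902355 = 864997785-951900140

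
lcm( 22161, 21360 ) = 1772880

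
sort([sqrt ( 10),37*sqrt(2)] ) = [sqrt( 10 ),37*sqrt (2) ] 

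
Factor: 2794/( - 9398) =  - 11^1*37^( - 1) = - 11/37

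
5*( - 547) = - 2735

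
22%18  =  4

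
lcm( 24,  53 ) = 1272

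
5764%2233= 1298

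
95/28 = 3 + 11/28 = 3.39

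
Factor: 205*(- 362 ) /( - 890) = 7421/89 = 41^1*89^( - 1)*181^1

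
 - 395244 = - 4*98811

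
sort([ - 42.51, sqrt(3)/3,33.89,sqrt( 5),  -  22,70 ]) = [ - 42.51, - 22, sqrt (3) /3,  sqrt( 5), 33.89,70]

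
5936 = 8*742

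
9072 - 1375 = 7697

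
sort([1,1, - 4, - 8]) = [ - 8,-4,1, 1 ]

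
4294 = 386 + 3908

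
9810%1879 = 415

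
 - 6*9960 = - 59760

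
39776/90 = 441 + 43/45 = 441.96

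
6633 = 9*737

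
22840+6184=29024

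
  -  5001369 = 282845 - 5284214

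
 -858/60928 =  - 429/30464= - 0.01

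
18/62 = 9/31 = 0.29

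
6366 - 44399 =-38033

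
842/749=1+93/749 = 1.12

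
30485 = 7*4355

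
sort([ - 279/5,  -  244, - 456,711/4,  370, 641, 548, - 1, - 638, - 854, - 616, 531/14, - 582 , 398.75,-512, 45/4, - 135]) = [-854, - 638,-616, - 582, - 512 ,-456, - 244 , - 135, - 279/5,  -  1, 45/4,531/14,711/4,370,  398.75,548, 641]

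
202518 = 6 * 33753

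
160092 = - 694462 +854554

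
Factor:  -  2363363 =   -  41^1*59^1 * 977^1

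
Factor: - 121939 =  - 61^1*1999^1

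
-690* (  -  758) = 523020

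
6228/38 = 3114/19= 163.89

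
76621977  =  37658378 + 38963599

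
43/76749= 43/76749 = 0.00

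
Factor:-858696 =-2^3*3^1 * 37^1  *967^1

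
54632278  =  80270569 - 25638291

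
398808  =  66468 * 6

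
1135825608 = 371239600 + 764586008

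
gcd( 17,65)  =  1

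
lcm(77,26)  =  2002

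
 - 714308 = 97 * ( - 7364)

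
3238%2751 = 487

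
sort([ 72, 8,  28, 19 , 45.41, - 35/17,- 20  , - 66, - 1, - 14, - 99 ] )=[ - 99, - 66,  -  20,-14,-35/17, - 1, 8, 19,28, 45.41, 72 ]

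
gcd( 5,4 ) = 1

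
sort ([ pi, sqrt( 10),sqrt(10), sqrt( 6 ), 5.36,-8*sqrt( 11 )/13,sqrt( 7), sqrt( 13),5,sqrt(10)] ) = [ -8*sqrt(11)/13, sqrt(6 ),  sqrt(7 ),  pi, sqrt(10),sqrt (10),sqrt(10 ), sqrt ( 13), 5, 5.36 ] 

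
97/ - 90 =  - 2 + 83/90 = -1.08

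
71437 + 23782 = 95219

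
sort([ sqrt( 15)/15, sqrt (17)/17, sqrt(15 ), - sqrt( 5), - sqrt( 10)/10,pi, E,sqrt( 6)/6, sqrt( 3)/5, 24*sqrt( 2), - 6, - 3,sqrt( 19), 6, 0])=[  -  6, - 3, - sqrt( 5), - sqrt( 10 ) /10 , 0,sqrt(17) /17, sqrt( 15)/15 , sqrt(3)/5,  sqrt( 6 )/6, E,pi,  sqrt ( 15 ),sqrt(19) , 6 , 24*sqrt (2)] 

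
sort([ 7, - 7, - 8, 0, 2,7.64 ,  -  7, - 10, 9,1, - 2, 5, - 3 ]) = [ - 10, - 8, - 7, - 7, - 3, - 2, 0,1, 2,5,7, 7.64, 9 ] 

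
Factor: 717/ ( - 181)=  - 3^1*181^(- 1) * 239^1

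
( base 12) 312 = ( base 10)446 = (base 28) FQ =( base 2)110111110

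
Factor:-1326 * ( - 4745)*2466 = 15515751420 = 2^2*3^3*5^1 *13^2*17^1 * 73^1 * 137^1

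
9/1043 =9/1043 = 0.01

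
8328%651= 516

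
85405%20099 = 5009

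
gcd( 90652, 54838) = 2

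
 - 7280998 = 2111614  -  9392612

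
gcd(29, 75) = 1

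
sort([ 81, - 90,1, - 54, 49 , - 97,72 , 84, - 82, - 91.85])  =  [  -  97  ,- 91.85, - 90, - 82, - 54, 1,49, 72, 81,84] 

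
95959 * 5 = 479795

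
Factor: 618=2^1*3^1*103^1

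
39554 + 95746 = 135300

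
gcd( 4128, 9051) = 3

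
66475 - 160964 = - 94489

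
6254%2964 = 326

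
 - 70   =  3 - 73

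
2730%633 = 198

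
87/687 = 29/229 = 0.13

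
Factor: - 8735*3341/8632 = - 2244895/664 = - 2^( - 3 )*5^1*83^(-1) * 257^1 * 1747^1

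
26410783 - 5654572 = 20756211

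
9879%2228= 967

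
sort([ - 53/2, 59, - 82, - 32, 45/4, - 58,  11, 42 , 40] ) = [ - 82, - 58,  -  32,-53/2,11,45/4,40, 42, 59]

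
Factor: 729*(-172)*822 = - 103068936 =-2^3*3^7*43^1* 137^1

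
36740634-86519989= - 49779355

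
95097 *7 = 665679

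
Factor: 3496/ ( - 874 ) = - 2^2 = - 4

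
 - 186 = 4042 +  - 4228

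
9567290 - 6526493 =3040797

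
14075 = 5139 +8936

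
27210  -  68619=- 41409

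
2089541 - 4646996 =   -  2557455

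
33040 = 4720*7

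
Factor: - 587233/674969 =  - 19^1*31^1*677^( - 1) =-589/677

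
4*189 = 756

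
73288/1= 73288 = 73288.00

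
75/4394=75/4394=0.02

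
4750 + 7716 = 12466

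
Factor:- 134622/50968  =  - 243/92 = - 2^ ( - 2 ) * 3^5*23^( - 1) 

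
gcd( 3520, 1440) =160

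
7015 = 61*115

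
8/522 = 4/261 = 0.02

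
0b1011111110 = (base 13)46c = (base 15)361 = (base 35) LV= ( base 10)766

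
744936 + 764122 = 1509058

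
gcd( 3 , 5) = 1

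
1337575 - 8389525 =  - 7051950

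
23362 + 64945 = 88307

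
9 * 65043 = 585387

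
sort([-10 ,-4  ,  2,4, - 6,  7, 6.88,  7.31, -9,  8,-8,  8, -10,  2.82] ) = [  -  10,-10, - 9, - 8, - 6,-4,2,2.82,4, 6.88,  7,7.31 , 8, 8]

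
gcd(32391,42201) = 9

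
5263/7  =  751 + 6/7 = 751.86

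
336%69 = 60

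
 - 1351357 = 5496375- 6847732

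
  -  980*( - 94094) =92212120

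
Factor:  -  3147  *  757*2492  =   - 5936639268 = - 2^2*3^1*7^1*89^1*757^1*1049^1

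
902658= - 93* ( - 9706 )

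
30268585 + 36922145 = 67190730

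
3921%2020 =1901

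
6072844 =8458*718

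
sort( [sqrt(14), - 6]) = [ - 6,sqrt( 14) ] 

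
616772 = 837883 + -221111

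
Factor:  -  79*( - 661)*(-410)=  -  2^1*5^1*41^1*79^1*661^1  =  - 21409790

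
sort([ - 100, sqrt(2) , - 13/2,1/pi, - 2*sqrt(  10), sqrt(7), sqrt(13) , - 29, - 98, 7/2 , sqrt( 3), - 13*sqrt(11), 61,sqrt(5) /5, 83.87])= [ - 100, - 98,  -  13*sqrt(11 ), - 29, - 13/2, - 2*sqrt(10),1/pi,sqrt( 5 ) /5, sqrt( 2),sqrt(3), sqrt(7) , 7/2,sqrt(13 ) , 61,83.87]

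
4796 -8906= - 4110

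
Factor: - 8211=-3^1*7^1*17^1*23^1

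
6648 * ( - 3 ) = -19944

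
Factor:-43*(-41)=41^1*43^1 = 1763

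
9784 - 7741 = 2043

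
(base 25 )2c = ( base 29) 24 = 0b111110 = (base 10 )62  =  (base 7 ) 116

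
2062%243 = 118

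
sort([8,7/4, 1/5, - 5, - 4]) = [  -  5,-4,1/5,7/4,8]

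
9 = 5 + 4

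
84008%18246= 11024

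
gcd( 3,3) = 3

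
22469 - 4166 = 18303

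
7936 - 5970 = 1966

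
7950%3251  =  1448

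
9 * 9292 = 83628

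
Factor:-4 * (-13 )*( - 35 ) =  - 1820 = - 2^2 * 5^1*7^1 * 13^1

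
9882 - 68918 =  - 59036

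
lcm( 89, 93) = 8277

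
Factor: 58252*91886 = 5352543272 =2^3*14563^1*45943^1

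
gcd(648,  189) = 27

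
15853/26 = 609 +19/26 = 609.73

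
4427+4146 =8573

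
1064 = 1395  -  331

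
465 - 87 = 378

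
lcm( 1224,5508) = 11016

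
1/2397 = 1/2397 = 0.00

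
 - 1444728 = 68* ( - 21246 )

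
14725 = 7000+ 7725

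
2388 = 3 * 796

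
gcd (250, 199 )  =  1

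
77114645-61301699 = 15812946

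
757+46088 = 46845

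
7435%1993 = 1456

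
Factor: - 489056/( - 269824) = 2^( - 4)*29^1 = 29/16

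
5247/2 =2623+1/2 = 2623.50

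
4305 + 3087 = 7392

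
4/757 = 4/757 =0.01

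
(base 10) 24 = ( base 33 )o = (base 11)22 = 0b11000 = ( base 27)O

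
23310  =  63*370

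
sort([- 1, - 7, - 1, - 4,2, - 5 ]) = [ - 7, - 5, -4,-1,  -  1, 2]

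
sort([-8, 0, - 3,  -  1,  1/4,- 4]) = [-8, - 4, - 3, - 1, 0, 1/4]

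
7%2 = 1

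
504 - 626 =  - 122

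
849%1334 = 849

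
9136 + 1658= 10794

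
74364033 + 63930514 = 138294547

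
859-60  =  799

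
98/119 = 14/17= 0.82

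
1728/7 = 1728/7 = 246.86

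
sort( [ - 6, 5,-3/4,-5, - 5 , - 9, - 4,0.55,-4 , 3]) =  [ - 9,  -  6, - 5, - 5, - 4,  -  4, - 3/4, 0.55, 3,5 ]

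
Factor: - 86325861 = -3^1*28775287^1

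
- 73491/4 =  - 73491/4 = - 18372.75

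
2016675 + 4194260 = 6210935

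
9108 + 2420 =11528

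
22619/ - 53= - 427+12/53 = -426.77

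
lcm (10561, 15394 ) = 908246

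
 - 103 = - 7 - 96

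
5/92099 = 5/92099= 0.00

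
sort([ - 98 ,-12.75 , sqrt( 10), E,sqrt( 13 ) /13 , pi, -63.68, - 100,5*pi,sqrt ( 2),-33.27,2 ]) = [ - 100,  -  98,-63.68, -33.27 , - 12.75,  sqrt( 13 )/13,sqrt (2), 2, E, pi , sqrt( 10 ),5*pi]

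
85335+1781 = 87116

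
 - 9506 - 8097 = -17603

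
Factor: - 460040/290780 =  - 2^1*53^1*67^ (-1)  =  - 106/67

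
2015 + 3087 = 5102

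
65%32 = 1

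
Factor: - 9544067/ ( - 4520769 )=3^( - 1)*11^(-1 )*13^1*136993^( - 1) * 734159^1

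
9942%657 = 87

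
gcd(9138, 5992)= 2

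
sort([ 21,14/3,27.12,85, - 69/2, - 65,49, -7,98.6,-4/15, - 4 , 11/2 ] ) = [ - 65, - 69/2,  -  7,-4, - 4/15 , 14/3,11/2, 21 , 27.12,49, 85,98.6 ]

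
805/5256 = 805/5256 =0.15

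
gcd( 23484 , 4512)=12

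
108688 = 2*54344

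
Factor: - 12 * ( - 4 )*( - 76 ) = - 2^6* 3^1*19^1= - 3648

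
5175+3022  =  8197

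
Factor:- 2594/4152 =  - 2^( - 2)*3^( - 1)*173^( - 1)*1297^1 = - 1297/2076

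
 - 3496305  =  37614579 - 41110884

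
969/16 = 60 + 9/16 = 60.56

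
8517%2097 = 129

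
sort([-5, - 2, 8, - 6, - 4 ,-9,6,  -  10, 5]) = [  -  10,-9,- 6, - 5,  -  4,-2, 5,6, 8]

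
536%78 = 68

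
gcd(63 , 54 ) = 9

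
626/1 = 626 = 626.00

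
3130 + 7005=10135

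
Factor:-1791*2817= - 5045247 =- 3^4*199^1* 313^1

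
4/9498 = 2/4749  =  0.00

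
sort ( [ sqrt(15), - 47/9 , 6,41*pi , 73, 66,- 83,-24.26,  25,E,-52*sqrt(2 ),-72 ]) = [ - 83 , - 52*sqrt( 2) ,-72, - 24.26, - 47/9 , E,sqrt( 15) , 6,25, 66,73, 41* pi]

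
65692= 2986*22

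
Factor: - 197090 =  - 2^1*5^1*19709^1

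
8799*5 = 43995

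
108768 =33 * 3296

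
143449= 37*3877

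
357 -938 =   -  581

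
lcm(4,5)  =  20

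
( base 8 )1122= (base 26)mm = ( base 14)306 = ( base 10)594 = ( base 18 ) 1F0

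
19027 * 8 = 152216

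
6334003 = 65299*97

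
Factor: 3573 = 3^2 * 397^1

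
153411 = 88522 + 64889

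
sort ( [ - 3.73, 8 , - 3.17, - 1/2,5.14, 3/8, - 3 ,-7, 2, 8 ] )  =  [ - 7, - 3.73,  -  3.17 , - 3 , - 1/2, 3/8, 2,  5.14,8, 8 ] 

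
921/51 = 307/17 = 18.06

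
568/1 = 568 = 568.00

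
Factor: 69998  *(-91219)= - 6385147562 = - 2^1*19^1*31^1*1129^1*4801^1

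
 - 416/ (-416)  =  1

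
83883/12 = 27961/4  =  6990.25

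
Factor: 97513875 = 3^4*5^3*9631^1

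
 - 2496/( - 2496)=1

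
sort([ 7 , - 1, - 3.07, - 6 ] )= [-6,  -  3.07 ,- 1,7]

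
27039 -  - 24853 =51892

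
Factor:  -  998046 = -2^1*3^2 * 7^1*89^2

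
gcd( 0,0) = 0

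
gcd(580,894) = 2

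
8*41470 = 331760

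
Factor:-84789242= -2^1 * 42394621^1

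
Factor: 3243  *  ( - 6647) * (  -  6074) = 2^1*3^1*17^2 * 23^2*47^1*3037^1=130932486354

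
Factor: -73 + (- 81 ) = -154= -2^1 * 7^1*11^1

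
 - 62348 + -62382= - 124730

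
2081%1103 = 978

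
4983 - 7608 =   -  2625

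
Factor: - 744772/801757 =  - 2^2 * 7^1*11^ ( - 1 )*23^( - 1)*67^1*397^1*3169^( - 1 )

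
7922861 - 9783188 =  - 1860327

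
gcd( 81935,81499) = 1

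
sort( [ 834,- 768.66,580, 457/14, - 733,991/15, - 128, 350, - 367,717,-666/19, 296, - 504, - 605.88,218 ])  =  [- 768.66,- 733 , - 605.88,- 504,-367, - 128, - 666/19 , 457/14, 991/15, 218,  296,350,580 , 717, 834 ]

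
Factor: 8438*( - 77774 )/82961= - 656257012/82961 = - 2^2*23^( - 1 )*37^1 *1051^1 * 3607^( - 1 ) * 4219^1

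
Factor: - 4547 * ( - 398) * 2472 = 4473593232 = 2^4 * 3^1*103^1*199^1*  4547^1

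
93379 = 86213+7166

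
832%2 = 0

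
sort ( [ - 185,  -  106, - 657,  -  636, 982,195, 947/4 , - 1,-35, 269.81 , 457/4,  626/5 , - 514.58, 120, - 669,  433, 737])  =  [ - 669,-657, - 636, - 514.58, - 185,  -  106 ,-35,  -  1,457/4,120,626/5,195,947/4,269.81, 433,737,982 ] 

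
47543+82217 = 129760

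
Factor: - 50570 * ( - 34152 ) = 1727066640= 2^4*3^1* 5^1 * 13^1*389^1*1423^1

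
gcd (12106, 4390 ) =2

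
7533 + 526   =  8059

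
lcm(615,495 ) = 20295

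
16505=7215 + 9290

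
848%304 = 240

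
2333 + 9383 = 11716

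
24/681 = 8/227 = 0.04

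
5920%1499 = 1423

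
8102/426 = 19  +  4/213   =  19.02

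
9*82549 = 742941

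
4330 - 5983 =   -  1653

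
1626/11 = 1626/11 = 147.82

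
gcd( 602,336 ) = 14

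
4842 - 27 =4815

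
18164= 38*478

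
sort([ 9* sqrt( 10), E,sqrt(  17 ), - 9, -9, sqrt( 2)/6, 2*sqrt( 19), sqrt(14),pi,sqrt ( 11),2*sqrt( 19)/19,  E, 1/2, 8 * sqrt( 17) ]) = [ - 9, - 9, sqrt( 2)/6,  2*sqrt(19)/19 , 1/2, E, E,pi,  sqrt(11 ),sqrt( 14), sqrt( 17 ),2*sqrt( 19),9 *sqrt( 10),8 * sqrt ( 17) ]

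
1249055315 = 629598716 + 619456599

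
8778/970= 4389/485 = 9.05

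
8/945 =8/945 = 0.01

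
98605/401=98605/401 = 245.90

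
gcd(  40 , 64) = 8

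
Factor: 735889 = 7^1*11^1*19^1*503^1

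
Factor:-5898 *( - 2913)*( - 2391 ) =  - 41079469734 = -2^1*3^3*797^1*971^1*983^1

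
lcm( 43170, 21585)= 43170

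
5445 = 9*605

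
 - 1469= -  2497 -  - 1028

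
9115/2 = 4557+ 1/2 = 4557.50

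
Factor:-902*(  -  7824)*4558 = 2^6 * 3^1 * 11^1*41^1*43^1*53^1 * 163^1 = 32166936384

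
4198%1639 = 920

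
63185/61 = 1035+50/61=1035.82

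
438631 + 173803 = 612434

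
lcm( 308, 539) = 2156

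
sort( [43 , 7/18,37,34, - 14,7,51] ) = [-14,  7/18, 7,34,37 , 43,51]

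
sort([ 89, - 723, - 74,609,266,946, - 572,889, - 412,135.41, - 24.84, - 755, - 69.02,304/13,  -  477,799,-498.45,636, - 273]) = [  -  755, -723, - 572,-498.45, - 477, - 412 , - 273, - 74, - 69.02, - 24.84,304/13,89  ,  135.41,266,609, 636,799  ,  889,946] 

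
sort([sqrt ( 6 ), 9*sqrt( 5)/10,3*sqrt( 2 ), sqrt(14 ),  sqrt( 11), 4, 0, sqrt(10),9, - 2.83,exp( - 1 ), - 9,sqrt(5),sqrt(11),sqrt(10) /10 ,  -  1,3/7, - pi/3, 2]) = [ - 9, - 2.83, - pi/3, - 1,0,sqrt(10)/10,exp(-1) , 3/7,2 , 9*sqrt( 5)/10, sqrt( 5),sqrt( 6),sqrt( 10),sqrt( 11),sqrt(11),sqrt(14) , 4,3*sqrt( 2),9 ]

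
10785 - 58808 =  - 48023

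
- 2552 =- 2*1276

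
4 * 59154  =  236616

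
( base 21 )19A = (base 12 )454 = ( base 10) 640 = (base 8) 1200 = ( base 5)10030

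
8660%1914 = 1004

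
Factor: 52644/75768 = 107/154 = 2^(  -  1) * 7^(-1)*11^( - 1 )* 107^1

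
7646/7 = 7646/7 = 1092.29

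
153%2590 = 153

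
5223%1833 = 1557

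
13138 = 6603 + 6535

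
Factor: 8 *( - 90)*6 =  - 2^5*3^3*5^1= -4320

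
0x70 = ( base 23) 4k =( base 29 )3P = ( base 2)1110000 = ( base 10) 112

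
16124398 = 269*59942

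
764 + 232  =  996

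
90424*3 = 271272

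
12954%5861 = 1232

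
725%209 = 98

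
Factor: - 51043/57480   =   - 2^(-3 )*3^( - 1) * 5^(-1 )*479^( - 1)*51043^1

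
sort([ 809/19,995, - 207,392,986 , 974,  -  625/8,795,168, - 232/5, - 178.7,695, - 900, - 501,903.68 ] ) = [ - 900,-501, - 207, - 178.7,- 625/8, - 232/5,809/19,  168,392,695,  795,903.68 , 974,986, 995]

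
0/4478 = 0 = 0.00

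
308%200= 108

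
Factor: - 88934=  -2^1*53^1*839^1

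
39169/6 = 6528 + 1/6 = 6528.17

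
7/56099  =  7/56099 = 0.00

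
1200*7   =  8400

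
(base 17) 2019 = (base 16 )267C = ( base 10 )9852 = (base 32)9JS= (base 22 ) k7i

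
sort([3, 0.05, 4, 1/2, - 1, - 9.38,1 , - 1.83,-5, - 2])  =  [ - 9.38, - 5, - 2, - 1.83, - 1, 0.05, 1/2, 1, 3, 4 ] 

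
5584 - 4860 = 724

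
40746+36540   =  77286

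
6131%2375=1381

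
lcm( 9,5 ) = 45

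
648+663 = 1311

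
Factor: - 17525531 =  - 37^1*263^1*1801^1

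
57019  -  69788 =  - 12769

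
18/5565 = 6/1855 = 0.00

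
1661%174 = 95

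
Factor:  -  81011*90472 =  - 2^3*7^1*43^1 * 71^1*163^1* 263^1 = - 7329227192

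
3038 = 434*7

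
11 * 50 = 550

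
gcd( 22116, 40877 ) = 1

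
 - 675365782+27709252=-647656530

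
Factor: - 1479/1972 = - 2^( - 2) *3^1=- 3/4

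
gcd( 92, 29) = 1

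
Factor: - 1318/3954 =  - 1/3 = - 3^( - 1) 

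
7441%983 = 560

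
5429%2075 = 1279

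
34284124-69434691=  -  35150567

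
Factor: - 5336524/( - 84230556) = 3^ ( - 1 )*61^1*2081^( - 1 )*3373^( - 1) *21871^1 = 1334131/21057639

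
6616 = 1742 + 4874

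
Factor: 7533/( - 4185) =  - 3^2*5^(-1) = -9/5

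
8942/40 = 4471/20 = 223.55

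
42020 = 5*8404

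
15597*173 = 2698281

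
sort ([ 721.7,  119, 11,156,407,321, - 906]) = [ - 906,  11, 119,156 , 321, 407,721.7]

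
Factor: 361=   19^2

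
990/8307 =110/923  =  0.12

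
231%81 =69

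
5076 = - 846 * ( - 6 ) 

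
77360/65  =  15472/13=1190.15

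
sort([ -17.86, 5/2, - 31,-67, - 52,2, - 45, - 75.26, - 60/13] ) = [ - 75.26, - 67, - 52,- 45,-31 , - 17.86, - 60/13,2, 5/2] 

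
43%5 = 3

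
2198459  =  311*7069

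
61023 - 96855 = - 35832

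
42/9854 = 21/4927 = 0.00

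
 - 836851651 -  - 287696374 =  - 549155277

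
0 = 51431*0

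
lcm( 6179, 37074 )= 37074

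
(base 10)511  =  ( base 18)1A7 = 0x1FF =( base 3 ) 200221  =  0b111111111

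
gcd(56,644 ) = 28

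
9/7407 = 1/823 = 0.00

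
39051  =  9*4339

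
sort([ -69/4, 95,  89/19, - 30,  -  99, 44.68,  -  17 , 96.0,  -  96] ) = [-99, - 96,-30,-69/4, - 17 , 89/19, 44.68, 95, 96.0]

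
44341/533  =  83 + 102/533 =83.19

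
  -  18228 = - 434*42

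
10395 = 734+9661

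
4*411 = 1644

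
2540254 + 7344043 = 9884297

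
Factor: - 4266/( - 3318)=3^2 *7^( - 1) = 9/7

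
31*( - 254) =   -  7874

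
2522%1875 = 647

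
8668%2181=2125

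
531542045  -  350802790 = 180739255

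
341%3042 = 341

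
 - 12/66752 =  - 3/16688 = - 0.00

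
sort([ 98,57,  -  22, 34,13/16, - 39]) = [ - 39 , - 22, 13/16, 34,57,98 ] 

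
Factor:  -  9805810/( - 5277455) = 1961162/1055491 =2^1*7^1*71^1*541^ ( - 1)*1951^( - 1 )* 1973^1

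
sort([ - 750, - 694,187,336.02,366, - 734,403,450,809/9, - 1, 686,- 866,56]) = [ - 866 , -750, - 734,  -  694 , - 1, 56,809/9, 187,336.02,366, 403, 450 , 686 ] 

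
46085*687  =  31660395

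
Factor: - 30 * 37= - 1110 = -2^1 * 3^1*5^1*37^1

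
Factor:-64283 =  - 64283^1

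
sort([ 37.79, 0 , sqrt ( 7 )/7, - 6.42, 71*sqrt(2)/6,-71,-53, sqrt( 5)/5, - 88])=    [  -  88,-71 ,-53,-6.42, 0, sqrt(7)/7, sqrt(5 ) /5 , 71 * sqrt(2)/6, 37.79] 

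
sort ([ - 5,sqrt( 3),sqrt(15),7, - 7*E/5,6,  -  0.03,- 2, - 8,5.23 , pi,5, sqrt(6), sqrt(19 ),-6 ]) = [ - 8, - 6, - 5, - 7*E/5, - 2, - 0.03,sqrt( 3),sqrt( 6 ),pi,sqrt(15),sqrt( 19 ), 5,5.23,6,  7]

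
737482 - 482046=255436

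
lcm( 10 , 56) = 280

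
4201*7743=32528343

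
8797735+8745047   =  17542782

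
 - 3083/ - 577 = 5 + 198/577 = 5.34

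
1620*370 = 599400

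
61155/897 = 20385/299= 68.18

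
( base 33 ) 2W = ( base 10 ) 98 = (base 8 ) 142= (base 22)4A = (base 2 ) 1100010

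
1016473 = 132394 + 884079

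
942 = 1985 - 1043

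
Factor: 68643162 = 2^1*3^2* 7^1*19^1*53^1*541^1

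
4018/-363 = -4018/363 =- 11.07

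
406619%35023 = 21366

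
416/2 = 208  =  208.00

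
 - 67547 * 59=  - 3985273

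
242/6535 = 242/6535=   0.04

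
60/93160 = 3/4658 = 0.00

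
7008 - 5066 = 1942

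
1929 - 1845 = 84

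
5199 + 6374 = 11573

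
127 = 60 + 67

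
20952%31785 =20952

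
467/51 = 467/51 = 9.16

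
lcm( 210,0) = 0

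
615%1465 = 615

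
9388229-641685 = 8746544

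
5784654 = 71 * 81474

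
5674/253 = 5674/253 = 22.43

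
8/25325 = 8/25325= 0.00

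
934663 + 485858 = 1420521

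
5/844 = 5/844 = 0.01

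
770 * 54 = 41580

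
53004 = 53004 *1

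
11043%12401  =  11043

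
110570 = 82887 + 27683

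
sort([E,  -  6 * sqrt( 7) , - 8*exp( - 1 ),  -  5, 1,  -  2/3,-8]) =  [ - 6*sqrt (7), - 8,  -  5,  -  8 * exp( - 1), - 2/3,1,E]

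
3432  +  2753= 6185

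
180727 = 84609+96118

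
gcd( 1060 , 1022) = 2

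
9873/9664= 1 + 209/9664 = 1.02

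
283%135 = 13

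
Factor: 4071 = 3^1*23^1*59^1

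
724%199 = 127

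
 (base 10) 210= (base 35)60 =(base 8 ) 322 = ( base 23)93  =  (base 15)e0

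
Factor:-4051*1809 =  - 3^3  *  67^1*4051^1 = - 7328259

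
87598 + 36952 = 124550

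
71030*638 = 45317140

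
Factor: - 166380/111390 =-2^1 * 59^1*79^( -1 ) = - 118/79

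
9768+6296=16064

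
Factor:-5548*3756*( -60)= 2^6 * 3^2 * 5^1 * 19^1*73^1*313^1 = 1250297280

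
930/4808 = 465/2404 = 0.19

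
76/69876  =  19/17469 = 0.00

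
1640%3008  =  1640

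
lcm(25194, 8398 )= 25194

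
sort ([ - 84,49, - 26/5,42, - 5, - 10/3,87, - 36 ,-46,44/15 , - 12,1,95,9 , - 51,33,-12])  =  [-84, - 51, - 46, - 36, - 12, - 12,-26/5, - 5, - 10/3, 1, 44/15,9,  33,42,49, 87,95] 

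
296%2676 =296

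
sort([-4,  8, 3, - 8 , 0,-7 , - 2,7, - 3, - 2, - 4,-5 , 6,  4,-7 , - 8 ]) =[  -  8  , - 8, - 7,  -  7 ,  -  5, - 4, - 4, - 3, - 2  ,-2 , 0,3 , 4,6 , 7,  8]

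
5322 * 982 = 5226204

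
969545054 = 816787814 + 152757240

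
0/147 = 0 = 0.00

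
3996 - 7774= - 3778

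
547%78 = 1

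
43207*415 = 17930905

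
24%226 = 24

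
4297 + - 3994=303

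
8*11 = 88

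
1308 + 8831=10139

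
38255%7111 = 2700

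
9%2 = 1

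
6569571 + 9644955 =16214526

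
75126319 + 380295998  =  455422317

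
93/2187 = 31/729 = 0.04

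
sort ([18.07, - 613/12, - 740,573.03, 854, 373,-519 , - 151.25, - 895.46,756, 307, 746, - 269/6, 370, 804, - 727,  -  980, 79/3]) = [ - 980, - 895.46,-740, - 727, - 519, - 151.25, - 613/12, - 269/6, 18.07, 79/3, 307, 370, 373,573.03,746, 756,804, 854]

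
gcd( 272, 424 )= 8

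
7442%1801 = 238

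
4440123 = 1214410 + 3225713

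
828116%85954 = 54530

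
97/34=97/34 =2.85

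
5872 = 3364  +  2508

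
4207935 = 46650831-42442896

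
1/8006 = 1/8006 = 0.00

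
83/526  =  83/526 = 0.16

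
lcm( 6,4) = 12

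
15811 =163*97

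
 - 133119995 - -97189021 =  - 35930974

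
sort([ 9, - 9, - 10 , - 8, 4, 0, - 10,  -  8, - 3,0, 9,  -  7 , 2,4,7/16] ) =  [  -  10, -10 ,-9, - 8,-8,-7,-3 , 0,0,7/16, 2, 4,4,9,9]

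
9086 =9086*1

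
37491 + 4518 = 42009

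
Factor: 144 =2^4* 3^2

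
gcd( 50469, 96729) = 3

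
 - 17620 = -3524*5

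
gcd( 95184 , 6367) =1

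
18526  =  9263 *2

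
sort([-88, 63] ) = [-88, 63]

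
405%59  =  51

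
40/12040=1/301=   0.00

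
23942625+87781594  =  111724219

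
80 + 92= 172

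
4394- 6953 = -2559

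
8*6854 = 54832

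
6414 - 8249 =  - 1835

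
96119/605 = 96119/605 = 158.87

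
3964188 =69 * 57452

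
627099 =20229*31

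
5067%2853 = 2214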